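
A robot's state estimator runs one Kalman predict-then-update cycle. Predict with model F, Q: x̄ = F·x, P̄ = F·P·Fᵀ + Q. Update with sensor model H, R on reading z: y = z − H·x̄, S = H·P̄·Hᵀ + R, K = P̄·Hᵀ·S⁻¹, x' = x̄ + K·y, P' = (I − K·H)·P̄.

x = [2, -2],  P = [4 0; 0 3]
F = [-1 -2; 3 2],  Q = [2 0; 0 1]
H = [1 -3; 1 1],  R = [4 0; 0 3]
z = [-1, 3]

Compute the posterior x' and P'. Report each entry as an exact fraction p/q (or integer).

x̄ = F·x = [2, 2]
P̄ = F·P·Fᵀ + Q = [18 -24; -24 49]
y = z − H·x̄ = [3, -1]
S = H·P̄·Hᵀ + R = [607 -81; -81 22]
K = P̄·Hᵀ·S⁻¹ = [1494/6793 3648/6793; -1737/6793 1324/6793]
x' = x̄ + K·y = [14420/6793, 7051/6793]
P' = (I − K·H)·P̄ = [9702/6793 1242/6793; 1242/6793 2730/6793]

x' = [14420/6793, 7051/6793]
P' = [9702/6793 1242/6793; 1242/6793 2730/6793]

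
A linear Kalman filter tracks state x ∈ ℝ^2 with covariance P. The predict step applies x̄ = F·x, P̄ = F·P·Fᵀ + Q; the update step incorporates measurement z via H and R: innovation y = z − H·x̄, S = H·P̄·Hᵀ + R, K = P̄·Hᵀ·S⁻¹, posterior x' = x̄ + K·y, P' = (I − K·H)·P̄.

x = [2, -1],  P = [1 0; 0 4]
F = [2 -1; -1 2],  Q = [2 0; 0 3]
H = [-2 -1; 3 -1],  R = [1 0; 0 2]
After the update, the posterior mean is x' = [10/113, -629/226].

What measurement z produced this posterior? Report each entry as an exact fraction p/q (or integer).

z = [3, 3]

x̄ = F·x = [5, -4]
P̄ = F·P·Fᵀ + Q = [10 -10; -10 20]
S = H·P̄·Hᵀ + R = [21 -30; -30 172]
K = P̄·Hᵀ·S⁻¹ = [-65/339 45/226; -125/226 -175/452]
x' − x̄ = [-555/113, 275/226] = K·y
y = (KᵀK)⁻¹·Kᵀ·(x' − x̄) = [9, -16]
z = y + H·x̄ = [9, -16] + [-6, 19] = [3, 3]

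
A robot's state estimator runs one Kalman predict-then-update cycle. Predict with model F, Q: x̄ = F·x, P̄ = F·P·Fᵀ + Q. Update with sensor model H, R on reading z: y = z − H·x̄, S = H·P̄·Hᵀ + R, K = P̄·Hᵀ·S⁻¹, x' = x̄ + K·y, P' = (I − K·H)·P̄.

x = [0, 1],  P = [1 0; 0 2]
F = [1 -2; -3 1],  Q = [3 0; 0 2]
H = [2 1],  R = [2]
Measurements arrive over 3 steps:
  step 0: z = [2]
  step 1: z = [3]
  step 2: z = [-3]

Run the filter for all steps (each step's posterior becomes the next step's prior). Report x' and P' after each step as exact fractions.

step 0: x' = [3/7, 6/7], P' = [131/35 -228/35; -228/35 454/35]
step 1: x' = [13803/3409, -17799/3409], P' = [26209/3409 -46356/3409; -46356/3409 87266/3409]
step 2: x' = [275586/588011, -2215563/588011], P' = [5101595/588011 -9074796/588011; -9074796/588011 17055190/588011]

step 0: x̄ = F·x = [-2, 1]
step 0: P̄ = F·P·Fᵀ + Q = [12 -7; -7 13]
step 0: y = z − H·x̄ = [5]
step 0: S = H·P̄·Hᵀ + R = [35]
step 0: K = P̄·Hᵀ·S⁻¹ = [17/35; -1/35]
step 0: x' = x̄ + K·y = [3/7, 6/7]
step 0: P' = (I − K·H)·P̄ = [131/35 -228/35; -228/35 454/35]
step 1: x̄ = F·x = [-9/7, -3/7]
step 1: P̄ = F·P·Fᵀ + Q = [2964/35 -2897/35; -2897/35 3071/35]
step 1: y = z − H·x̄ = [6]
step 1: S = H·P̄·Hᵀ + R = [487/5]
step 1: K = P̄·Hᵀ·S⁻¹ = [433/487; -389/487]
step 1: x' = x̄ + K·y = [13803/3409, -17799/3409]
step 1: P' = (I − K·H)·P̄ = [26209/3409 -46356/3409; -46356/3409 87266/3409]
step 2: x̄ = F·x = [49401/3409, -59208/3409]
step 2: P̄ = F·P·Fᵀ + Q = [570924/3409 -577651/3409; -577651/3409 608101/3409]
step 2: y = z − H·x̄ = [-49821/3409]
step 2: S = H·P̄·Hᵀ + R = [588011/3409]
step 2: K = P̄·Hᵀ·S⁻¹ = [564197/588011; -547201/588011]
step 2: x' = x̄ + K·y = [275586/588011, -2215563/588011]
step 2: P' = (I − K·H)·P̄ = [5101595/588011 -9074796/588011; -9074796/588011 17055190/588011]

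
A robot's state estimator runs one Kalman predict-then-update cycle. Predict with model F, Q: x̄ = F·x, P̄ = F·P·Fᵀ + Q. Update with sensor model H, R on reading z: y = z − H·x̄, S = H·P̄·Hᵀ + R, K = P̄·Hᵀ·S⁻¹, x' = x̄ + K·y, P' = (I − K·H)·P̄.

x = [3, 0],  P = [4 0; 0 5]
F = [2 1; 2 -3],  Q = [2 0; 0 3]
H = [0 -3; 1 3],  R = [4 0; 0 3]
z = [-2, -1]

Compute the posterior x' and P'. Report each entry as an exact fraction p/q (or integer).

x' = [-17501/17399, 5270/17399]
P' = [92949/17399 -17640/17399; -17640/17399 6652/17399]

x̄ = F·x = [6, 6]
P̄ = F·P·Fᵀ + Q = [23 1; 1 64]
y = z − H·x̄ = [16, -25]
S = H·P̄·Hᵀ + R = [580 -579; -579 608]
K = P̄·Hᵀ·S⁻¹ = [13230/17399 13343/17399; -4989/17399 772/17399]
x' = x̄ + K·y = [-17501/17399, 5270/17399]
P' = (I − K·H)·P̄ = [92949/17399 -17640/17399; -17640/17399 6652/17399]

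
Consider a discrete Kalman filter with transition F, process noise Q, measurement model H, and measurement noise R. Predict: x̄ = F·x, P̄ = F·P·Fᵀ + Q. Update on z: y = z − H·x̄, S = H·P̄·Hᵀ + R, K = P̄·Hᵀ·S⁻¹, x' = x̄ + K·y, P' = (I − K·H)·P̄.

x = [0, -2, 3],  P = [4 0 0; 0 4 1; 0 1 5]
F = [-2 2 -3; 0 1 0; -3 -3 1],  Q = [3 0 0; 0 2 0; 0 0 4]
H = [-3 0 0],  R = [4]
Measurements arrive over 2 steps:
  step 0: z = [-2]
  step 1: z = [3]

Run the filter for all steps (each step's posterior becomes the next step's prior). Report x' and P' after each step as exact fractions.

step 0: x̄ = F·x = [-13, -2, 9]
step 0: P̄ = F·P·Fᵀ + Q = [68 5 -4; 5 6 -11; -4 -11 75]
step 0: y = z − H·x̄ = [-41]
step 0: S = H·P̄·Hᵀ + R = [616]
step 0: K = P̄·Hᵀ·S⁻¹ = [-51/154; -15/616; 3/154]
step 0: x' = x̄ + K·y = [89/154, -617/616, 1263/154]
step 0: P' = (I − K·H)·P̄ = [34/77 5/154 -2/77; 5/154 3471/616 -1649/154; -2/77 -1649/154 5757/77]
step 1: x̄ = F·x = [-8551/308, -617/616, 5835/616]
step 1: P̄ = F·P·Fᵀ + Q = [127531/154 13345/308 -115015/308; 13345/308 4703/616 -17069/616; -115015/308 -17069/616 122239/616]
step 1: y = z − H·x̄ = [-24729/308]
step 1: S = H·P̄·Hᵀ + R = [1148395/154]
step 1: K = P̄·Hᵀ·S⁻¹ = [-382593/1148395; -8007/459358; 69009/459358]
step 1: x' = x̄ + K·y = [-1164881/1148395, 91385/229679, -1189437/459358]
step 1: P' = (I − K·H)·P̄ = [510124/1148395 5338/229679 -46006/229679; 5338/229679 2466299/459358 -1879246/229679; -46006/229679 -1879246/229679 13845847/459358]

step 0: x' = [89/154, -617/616, 1263/154], P' = [34/77 5/154 -2/77; 5/154 3471/616 -1649/154; -2/77 -1649/154 5757/77]
step 1: x' = [-1164881/1148395, 91385/229679, -1189437/459358], P' = [510124/1148395 5338/229679 -46006/229679; 5338/229679 2466299/459358 -1879246/229679; -46006/229679 -1879246/229679 13845847/459358]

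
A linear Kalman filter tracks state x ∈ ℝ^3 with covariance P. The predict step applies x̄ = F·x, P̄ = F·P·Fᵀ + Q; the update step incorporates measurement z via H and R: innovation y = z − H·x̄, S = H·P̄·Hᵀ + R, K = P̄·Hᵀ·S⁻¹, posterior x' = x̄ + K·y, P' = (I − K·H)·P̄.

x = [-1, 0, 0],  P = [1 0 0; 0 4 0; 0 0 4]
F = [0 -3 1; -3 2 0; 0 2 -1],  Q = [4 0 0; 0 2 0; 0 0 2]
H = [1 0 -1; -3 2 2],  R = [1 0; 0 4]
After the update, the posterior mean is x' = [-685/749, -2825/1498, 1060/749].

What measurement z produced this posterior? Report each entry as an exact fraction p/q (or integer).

x̄ = F·x = [0, 3, 0]
P̄ = F·P·Fᵀ + Q = [44 -24 -28; -24 27 16; -28 16 22]
S = H·P̄·Hᵀ + R = [123 -396; -396 1348]
K = P̄·Hᵀ·S⁻¹ = [300/749 -43/749; 2162/2247 599/1498; -1010/2247 -10/749]
x' − x̄ = [-685/749, -7319/1498, 1060/749] = K·y
y = (KᵀK)⁻¹·Kᵀ·(x' − x̄) = [-3, -5]
z = y + H·x̄ = [-3, -5] + [0, 6] = [-3, 1]

z = [-3, 1]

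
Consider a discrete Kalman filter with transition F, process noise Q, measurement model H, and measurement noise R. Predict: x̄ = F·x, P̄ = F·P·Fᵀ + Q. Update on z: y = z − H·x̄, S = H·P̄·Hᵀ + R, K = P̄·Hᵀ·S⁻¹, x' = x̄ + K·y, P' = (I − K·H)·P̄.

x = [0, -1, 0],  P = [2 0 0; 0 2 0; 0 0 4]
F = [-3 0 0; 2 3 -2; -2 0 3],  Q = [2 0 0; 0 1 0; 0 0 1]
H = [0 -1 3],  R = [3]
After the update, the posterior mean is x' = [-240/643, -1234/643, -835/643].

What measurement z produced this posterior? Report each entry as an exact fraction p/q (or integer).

z = [-2]

x̄ = F·x = [0, -3, 0]
P̄ = F·P·Fᵀ + Q = [20 -12 12; -12 43 -32; 12 -32 45]
S = H·P̄·Hᵀ + R = [643]
K = P̄·Hᵀ·S⁻¹ = [48/643; -139/643; 167/643]
x' − x̄ = [-240/643, 695/643, -835/643] = K·y
y = (KᵀK)⁻¹·Kᵀ·(x' − x̄) = [-5]
z = y + H·x̄ = [-5] + [3] = [-2]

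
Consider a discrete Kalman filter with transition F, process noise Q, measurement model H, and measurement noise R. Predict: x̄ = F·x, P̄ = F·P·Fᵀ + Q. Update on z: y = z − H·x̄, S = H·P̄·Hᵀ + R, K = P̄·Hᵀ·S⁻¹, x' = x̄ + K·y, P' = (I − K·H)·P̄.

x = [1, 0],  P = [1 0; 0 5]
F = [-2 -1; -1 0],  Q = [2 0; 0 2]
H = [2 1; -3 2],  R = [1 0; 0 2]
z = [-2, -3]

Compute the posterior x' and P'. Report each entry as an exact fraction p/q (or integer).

x̄ = F·x = [-2, -1]
P̄ = F·P·Fᵀ + Q = [11 2; 2 3]
y = z − H·x̄ = [3, -7]
S = H·P̄·Hᵀ + R = [56 -58; -58 89]
K = P̄·Hᵀ·S⁻¹ = [227/810 -58/405; 623/1620 203/810]
x' = x̄ + K·y = [-127/810, -2593/1620]
P' = (I − K·H)·P̄ = [49/405 31/810; 31/810 499/1620]

x' = [-127/810, -2593/1620]
P' = [49/405 31/810; 31/810 499/1620]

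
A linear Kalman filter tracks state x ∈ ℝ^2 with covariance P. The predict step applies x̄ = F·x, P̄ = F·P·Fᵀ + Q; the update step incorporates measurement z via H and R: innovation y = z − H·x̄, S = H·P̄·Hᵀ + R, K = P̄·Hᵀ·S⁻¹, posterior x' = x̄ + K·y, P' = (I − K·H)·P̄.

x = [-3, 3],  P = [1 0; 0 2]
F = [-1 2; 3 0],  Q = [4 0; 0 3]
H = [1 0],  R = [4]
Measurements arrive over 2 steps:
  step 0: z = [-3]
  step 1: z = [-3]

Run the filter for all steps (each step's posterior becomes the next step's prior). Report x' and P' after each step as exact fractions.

step 0: x̄ = F·x = [9, -9]
step 0: P̄ = F·P·Fᵀ + Q = [13 -3; -3 12]
step 0: y = z − H·x̄ = [-12]
step 0: S = H·P̄·Hᵀ + R = [17]
step 0: K = P̄·Hᵀ·S⁻¹ = [13/17; -3/17]
step 0: x' = x̄ + K·y = [-3/17, -117/17]
step 0: P' = (I − K·H)·P̄ = [52/17 -12/17; -12/17 195/17]
step 1: x̄ = F·x = [-231/17, -9/17]
step 1: P̄ = F·P·Fᵀ + Q = [948/17 -228/17; -228/17 519/17]
step 1: y = z − H·x̄ = [180/17]
step 1: S = H·P̄·Hᵀ + R = [1016/17]
step 1: K = P̄·Hᵀ·S⁻¹ = [237/254; -57/254]
step 1: x' = x̄ + K·y = [-471/127, -369/127]
step 1: P' = (I − K·H)·P̄ = [474/127 -114/127; -114/127 3495/127]

step 0: x' = [-3/17, -117/17], P' = [52/17 -12/17; -12/17 195/17]
step 1: x' = [-471/127, -369/127], P' = [474/127 -114/127; -114/127 3495/127]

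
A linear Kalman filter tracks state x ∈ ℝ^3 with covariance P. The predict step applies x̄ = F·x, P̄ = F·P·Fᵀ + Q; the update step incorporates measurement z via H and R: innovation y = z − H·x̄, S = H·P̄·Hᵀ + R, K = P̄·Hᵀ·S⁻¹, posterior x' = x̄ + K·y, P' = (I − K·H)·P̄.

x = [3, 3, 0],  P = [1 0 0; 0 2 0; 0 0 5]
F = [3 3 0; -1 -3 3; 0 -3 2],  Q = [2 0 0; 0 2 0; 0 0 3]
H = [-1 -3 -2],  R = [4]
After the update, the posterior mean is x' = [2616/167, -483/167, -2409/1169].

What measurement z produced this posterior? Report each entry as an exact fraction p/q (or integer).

z = [-3]

x̄ = F·x = [18, -12, -9]
P̄ = F·P·Fᵀ + Q = [29 -21 -18; -21 66 48; -18 48 41]
S = H·P̄·Hᵀ + R = [1169]
K = P̄·Hᵀ·S⁻¹ = [10/167; -39/167; -208/1169]
x' − x̄ = [-390/167, 1521/167, 8112/1169] = K·y
y = (KᵀK)⁻¹·Kᵀ·(x' − x̄) = [-39]
z = y + H·x̄ = [-39] + [36] = [-3]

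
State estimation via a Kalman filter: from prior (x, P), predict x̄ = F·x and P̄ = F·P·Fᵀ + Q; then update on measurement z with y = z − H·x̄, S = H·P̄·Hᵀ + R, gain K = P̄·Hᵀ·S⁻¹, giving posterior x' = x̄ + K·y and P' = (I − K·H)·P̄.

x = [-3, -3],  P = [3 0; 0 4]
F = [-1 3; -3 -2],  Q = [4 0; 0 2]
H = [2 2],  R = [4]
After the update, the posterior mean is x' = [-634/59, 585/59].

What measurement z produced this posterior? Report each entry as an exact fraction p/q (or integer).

z = [-2]

x̄ = F·x = [-6, 15]
P̄ = F·P·Fᵀ + Q = [43 -15; -15 45]
S = H·P̄·Hᵀ + R = [236]
K = P̄·Hᵀ·S⁻¹ = [14/59; 15/59]
x' − x̄ = [-280/59, -300/59] = K·y
y = (KᵀK)⁻¹·Kᵀ·(x' − x̄) = [-20]
z = y + H·x̄ = [-20] + [18] = [-2]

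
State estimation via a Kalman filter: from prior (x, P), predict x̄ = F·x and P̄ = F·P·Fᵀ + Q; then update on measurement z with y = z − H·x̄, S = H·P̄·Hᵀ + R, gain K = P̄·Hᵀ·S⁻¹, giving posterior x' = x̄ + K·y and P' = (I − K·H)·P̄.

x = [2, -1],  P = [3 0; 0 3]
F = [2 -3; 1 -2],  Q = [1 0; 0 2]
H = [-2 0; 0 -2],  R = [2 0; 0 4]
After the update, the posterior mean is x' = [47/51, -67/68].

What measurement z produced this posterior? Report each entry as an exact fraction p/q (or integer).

z = [-2, 3]

x̄ = F·x = [7, 4]
P̄ = F·P·Fᵀ + Q = [40 24; 24 17]
S = H·P̄·Hᵀ + R = [162 96; 96 72]
K = P̄·Hᵀ·S⁻¹ = [-8/17 -2/51; -4/51 -25/68]
x' − x̄ = [-310/51, -339/68] = K·y
y = (KᵀK)⁻¹·Kᵀ·(x' − x̄) = [12, 11]
z = y + H·x̄ = [12, 11] + [-14, -8] = [-2, 3]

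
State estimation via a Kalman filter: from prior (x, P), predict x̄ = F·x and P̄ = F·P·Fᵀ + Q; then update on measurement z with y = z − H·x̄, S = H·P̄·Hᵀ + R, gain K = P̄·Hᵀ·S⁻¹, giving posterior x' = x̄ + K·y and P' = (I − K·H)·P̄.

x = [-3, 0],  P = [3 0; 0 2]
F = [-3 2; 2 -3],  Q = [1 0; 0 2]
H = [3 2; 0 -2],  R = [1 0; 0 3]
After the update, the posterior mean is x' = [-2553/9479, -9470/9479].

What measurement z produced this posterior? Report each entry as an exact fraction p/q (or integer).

z = [-3, 2]

x̄ = F·x = [9, -6]
P̄ = F·P·Fᵀ + Q = [36 -30; -30 32]
S = H·P̄·Hᵀ + R = [93 52; 52 131]
K = P̄·Hᵀ·S⁻¹ = [3168/9479 3084/9479; -78/9479 -4600/9479]
x' − x̄ = [-87864/9479, 47404/9479] = K·y
y = (KᵀK)⁻¹·Kᵀ·(x' − x̄) = [-18, -10]
z = y + H·x̄ = [-18, -10] + [15, 12] = [-3, 2]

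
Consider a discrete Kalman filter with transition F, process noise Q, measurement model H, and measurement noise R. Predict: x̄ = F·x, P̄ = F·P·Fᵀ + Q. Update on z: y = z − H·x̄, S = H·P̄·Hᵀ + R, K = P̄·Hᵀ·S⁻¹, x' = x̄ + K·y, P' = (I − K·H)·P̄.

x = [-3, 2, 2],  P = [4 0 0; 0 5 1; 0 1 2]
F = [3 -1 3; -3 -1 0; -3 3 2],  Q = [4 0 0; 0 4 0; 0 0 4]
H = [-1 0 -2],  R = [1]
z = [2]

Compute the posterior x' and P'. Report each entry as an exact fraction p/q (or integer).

x' = [-43/10, 33/5, 6/5]
P' = [2843/50 -848/25 -711/25; -848/25 7867/175 2969/175; -711/25 2969/175 2533/175]

x̄ = F·x = [-5, 7, 19]
P̄ = F·P·Fᵀ + Q = [57 -34 -32; -34 45 19; -32 19 105]
y = z − H·x̄ = [35]
S = H·P̄·Hᵀ + R = [350]
K = P̄·Hᵀ·S⁻¹ = [1/50; -2/175; -89/175]
x' = x̄ + K·y = [-43/10, 33/5, 6/5]
P' = (I − K·H)·P̄ = [2843/50 -848/25 -711/25; -848/25 7867/175 2969/175; -711/25 2969/175 2533/175]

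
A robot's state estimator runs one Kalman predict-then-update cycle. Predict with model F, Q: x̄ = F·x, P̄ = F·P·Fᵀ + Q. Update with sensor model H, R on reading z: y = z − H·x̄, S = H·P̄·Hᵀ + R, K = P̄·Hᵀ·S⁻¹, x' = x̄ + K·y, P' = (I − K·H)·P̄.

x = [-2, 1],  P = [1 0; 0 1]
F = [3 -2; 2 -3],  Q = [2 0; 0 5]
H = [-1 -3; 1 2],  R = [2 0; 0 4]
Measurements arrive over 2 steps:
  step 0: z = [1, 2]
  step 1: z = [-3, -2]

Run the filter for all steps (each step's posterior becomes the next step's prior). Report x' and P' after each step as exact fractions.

step 0: x' = [-8/7, 2/7], P' = [708/175 -48/35; -48/35 9/14]
step 1: x' = [-736848/720325, 27697/28813], P' = [3022212/720325 -40216/28813; -40216/28813 18478/28813]

step 0: x̄ = F·x = [-8, -7]
step 0: P̄ = F·P·Fᵀ + Q = [15 12; 12 18]
step 0: y = z − H·x̄ = [-28, 24]
step 0: S = H·P̄·Hᵀ + R = [251 -183; -183 139]
step 0: K = P̄·Hᵀ·S⁻¹ = [6/175 57/175; -39/140 -3/140]
step 0: x' = x̄ + K·y = [-8/7, 2/7]
step 0: P' = (I − K·H)·P̄ = [708/175 -48/35; -48/35 9/14]
step 1: x̄ = F·x = [-4, -22/7]
step 1: P̄ = F·P·Fᵀ + Q = [1436/25 1149/25; 1149/25 15199/350]
step 1: y = z − H·x̄ = [-115/7, 58/7]
step 1: S = H·P̄·Hᵀ + R = [254111/350 -95864/175; -95864/175 73322/175]
step 1: K = P̄·Hᵀ·S⁻¹ = [-3006/720325 252853/720325; -7609/28813 -815/28813]
step 1: x' = x̄ + K·y = [-736848/720325, 27697/28813]
step 1: P' = (I − K·H)·P̄ = [3022212/720325 -40216/28813; -40216/28813 18478/28813]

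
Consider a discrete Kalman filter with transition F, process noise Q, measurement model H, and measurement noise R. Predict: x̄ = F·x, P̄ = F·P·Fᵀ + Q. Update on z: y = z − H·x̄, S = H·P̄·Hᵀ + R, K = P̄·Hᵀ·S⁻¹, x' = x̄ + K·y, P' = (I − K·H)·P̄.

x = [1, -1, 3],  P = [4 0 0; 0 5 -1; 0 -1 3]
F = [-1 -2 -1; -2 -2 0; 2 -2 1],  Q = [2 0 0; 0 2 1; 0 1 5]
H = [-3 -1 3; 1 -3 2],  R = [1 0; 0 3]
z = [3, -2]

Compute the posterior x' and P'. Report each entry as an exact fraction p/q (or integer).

x' = [3078/2719, 148882/46223, 149029/46223]
P' = [37291/2719 47057/2719 52753/2719; 47057/2719 1036936/46223 1144909/46223; 52753/2719 1144909/46223 1279496/46223]

x̄ = F·x = [-2, 0, 7]
P̄ = F·P·Fᵀ + Q = [25 26 9; 26 38 7; 9 7 48]
y = z − H·x̄ = [-24, -14]
S = H·P̄·Hᵀ + R = [648 431; 431 358]
K = P̄·Hᵀ·S⁻¹ = [-671/2719 542/2719; -2116/46223 -7007/46223; 3176/46223 7022/46223]
x' = x̄ + K·y = [3078/2719, 148882/46223, 149029/46223]
P' = (I − K·H)·P̄ = [37291/2719 47057/2719 52753/2719; 47057/2719 1036936/46223 1144909/46223; 52753/2719 1144909/46223 1279496/46223]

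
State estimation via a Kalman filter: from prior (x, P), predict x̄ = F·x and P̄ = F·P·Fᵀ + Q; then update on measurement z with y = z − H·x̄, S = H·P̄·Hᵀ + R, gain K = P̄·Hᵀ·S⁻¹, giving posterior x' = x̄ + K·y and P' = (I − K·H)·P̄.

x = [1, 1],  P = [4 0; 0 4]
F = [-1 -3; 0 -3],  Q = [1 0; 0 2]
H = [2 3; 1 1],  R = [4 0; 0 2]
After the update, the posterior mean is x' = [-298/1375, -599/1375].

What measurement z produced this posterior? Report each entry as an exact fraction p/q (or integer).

x̄ = F·x = [-4, -3]
P̄ = F·P·Fᵀ + Q = [41 36; 36 38]
S = H·P̄·Hᵀ + R = [942 376; 376 153]
K = P̄·Hᵀ·S⁻¹ = [59/1375 547/1375; 317/1375 -114/1375]
x' − x̄ = [5202/1375, 3526/1375] = K·y
y = (KᵀK)⁻¹·Kᵀ·(x' − x̄) = [14, 8]
z = y + H·x̄ = [14, 8] + [-17, -7] = [-3, 1]

z = [-3, 1]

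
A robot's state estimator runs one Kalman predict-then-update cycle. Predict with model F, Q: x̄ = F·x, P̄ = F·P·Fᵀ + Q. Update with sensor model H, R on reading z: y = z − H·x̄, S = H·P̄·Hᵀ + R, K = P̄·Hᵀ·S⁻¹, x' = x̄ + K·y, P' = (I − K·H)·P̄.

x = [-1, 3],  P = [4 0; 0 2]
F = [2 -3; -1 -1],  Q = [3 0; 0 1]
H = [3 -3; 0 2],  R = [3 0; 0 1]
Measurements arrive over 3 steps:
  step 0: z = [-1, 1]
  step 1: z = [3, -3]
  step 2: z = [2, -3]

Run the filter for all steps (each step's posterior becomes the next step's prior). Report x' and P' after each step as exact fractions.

step 0: x̄ = F·x = [-11, -2]
step 0: P̄ = F·P·Fᵀ + Q = [37 -2; -2 7]
step 0: y = z − H·x̄ = [26, 5]
step 0: S = H·P̄·Hᵀ + R = [435 -54; -54 29]
step 0: K = P̄·Hᵀ·S⁻¹ = [1059/3233 1526/3233; -9/3233 1544/3233]
step 0: x' = x̄ + K·y = [-399/3233, 1020/3233]
step 0: P' = (I − K·H)·P̄ = [1822/3233 763/3233; 763/3233 772/3233]
step 1: x̄ = F·x = [-3858/3233, -621/3233]
step 1: P̄ = F·P·Fᵀ + Q = [14779/3233 -565/3233; -565/3233 7353/3233]
step 1: y = z − H·x̄ = [19410/3233, -8457/3233]
step 1: S = H·P̄·Hᵀ + R = [219057/3233 -47508/3233; -47508/3233 32645/3233]
step 1: K = P̄·Hᵀ·S⁻¹ = [149400/504599 199954/504599; -7918/504599 215790/504599]
step 1: x' = x̄ + K·y = [-228240/504599, -708933/504599]
step 1: P' = (I − K·H)·P̄ = [249377/504599 99977/504599; 99977/504599 107895/504599]
step 2: x̄ = F·x = [1670319/504599, 937173/504599]
step 2: P̄ = F·P·Fᵀ + Q = [2282636/504599 -75092/504599; -75092/504599 1061825/504599]
step 2: y = z − H·x̄ = [-1190240/504599, -3388143/504599]
step 2: S = H·P̄·Hᵀ + R = [32965602/504599 -6821502/504599; -6821502/504599 4751899/504599]
step 2: K = P̄·Hᵀ·S⁻¹ = [10763192/36370901 14301400/36370901; -1136917/72741802 15438317/36370901]
step 2: x' = x̄ + K·y = [-35191/1254169, -1198958/1254169]
step 2: P' = (I − K·H)·P̄ = [17913892/36370901 7150700/36370901; 7150700/36370901 15438317/72741802]

step 0: x' = [-399/3233, 1020/3233], P' = [1822/3233 763/3233; 763/3233 772/3233]
step 1: x' = [-228240/504599, -708933/504599], P' = [249377/504599 99977/504599; 99977/504599 107895/504599]
step 2: x' = [-35191/1254169, -1198958/1254169], P' = [17913892/36370901 7150700/36370901; 7150700/36370901 15438317/72741802]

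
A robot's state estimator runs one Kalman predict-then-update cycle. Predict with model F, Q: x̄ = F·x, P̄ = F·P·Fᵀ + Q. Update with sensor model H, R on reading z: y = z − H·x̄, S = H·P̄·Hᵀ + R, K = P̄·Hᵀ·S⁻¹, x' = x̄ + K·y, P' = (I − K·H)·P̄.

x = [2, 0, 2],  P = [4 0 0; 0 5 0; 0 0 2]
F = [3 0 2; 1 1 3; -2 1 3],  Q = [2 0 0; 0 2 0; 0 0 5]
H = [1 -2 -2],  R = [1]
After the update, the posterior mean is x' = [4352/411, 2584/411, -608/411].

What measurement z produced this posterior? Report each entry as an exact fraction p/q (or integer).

x̄ = F·x = [10, 8, 2]
P̄ = F·P·Fᵀ + Q = [46 24 -12; 24 29 15; -12 15 44]
S = H·P̄·Hᵀ + R = [411]
K = P̄·Hᵀ·S⁻¹ = [22/411; -64/411; -130/411]
x' − x̄ = [242/411, -704/411, -1430/411] = K·y
y = (KᵀK)⁻¹·Kᵀ·(x' − x̄) = [11]
z = y + H·x̄ = [11] + [-10] = [1]

z = [1]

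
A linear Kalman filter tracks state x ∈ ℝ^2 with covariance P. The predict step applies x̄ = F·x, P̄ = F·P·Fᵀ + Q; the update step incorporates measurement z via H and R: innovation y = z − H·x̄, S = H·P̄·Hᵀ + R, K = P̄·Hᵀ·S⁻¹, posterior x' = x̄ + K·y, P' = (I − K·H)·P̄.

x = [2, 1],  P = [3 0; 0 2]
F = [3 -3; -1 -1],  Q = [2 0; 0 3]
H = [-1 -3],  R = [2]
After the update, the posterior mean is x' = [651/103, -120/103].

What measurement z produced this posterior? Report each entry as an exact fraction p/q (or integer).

z = [-3]

x̄ = F·x = [3, -3]
P̄ = F·P·Fᵀ + Q = [47 -3; -3 8]
S = H·P̄·Hᵀ + R = [103]
K = P̄·Hᵀ·S⁻¹ = [-38/103; -21/103]
x' − x̄ = [342/103, 189/103] = K·y
y = (KᵀK)⁻¹·Kᵀ·(x' − x̄) = [-9]
z = y + H·x̄ = [-9] + [6] = [-3]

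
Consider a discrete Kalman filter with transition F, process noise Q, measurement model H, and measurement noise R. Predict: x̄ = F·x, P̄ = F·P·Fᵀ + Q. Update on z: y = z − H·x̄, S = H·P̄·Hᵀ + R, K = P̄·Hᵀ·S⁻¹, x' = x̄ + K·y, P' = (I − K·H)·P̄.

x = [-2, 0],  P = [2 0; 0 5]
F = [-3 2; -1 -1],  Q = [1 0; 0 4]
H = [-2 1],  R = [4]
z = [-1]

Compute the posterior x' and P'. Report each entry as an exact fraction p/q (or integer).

x' = [384/187, 545/187]
P' = [569/187 810/187; 810/187 1696/187]

x̄ = F·x = [6, 2]
P̄ = F·P·Fᵀ + Q = [39 -4; -4 11]
y = z − H·x̄ = [9]
S = H·P̄·Hᵀ + R = [187]
K = P̄·Hᵀ·S⁻¹ = [-82/187; 19/187]
x' = x̄ + K·y = [384/187, 545/187]
P' = (I − K·H)·P̄ = [569/187 810/187; 810/187 1696/187]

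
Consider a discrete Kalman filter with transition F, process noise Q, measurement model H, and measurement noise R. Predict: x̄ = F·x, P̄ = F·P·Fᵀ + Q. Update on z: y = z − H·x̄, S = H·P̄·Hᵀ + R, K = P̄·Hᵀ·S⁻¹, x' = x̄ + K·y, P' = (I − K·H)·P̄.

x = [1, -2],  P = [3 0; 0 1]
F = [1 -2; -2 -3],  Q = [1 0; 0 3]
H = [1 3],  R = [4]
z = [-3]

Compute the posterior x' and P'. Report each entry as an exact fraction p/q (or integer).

x' = [245/57, -44/19]
P' = [440/57 -48/19; -48/19 24/19]

x̄ = F·x = [5, 4]
P̄ = F·P·Fᵀ + Q = [8 0; 0 24]
y = z − H·x̄ = [-20]
S = H·P̄·Hᵀ + R = [228]
K = P̄·Hᵀ·S⁻¹ = [2/57; 6/19]
x' = x̄ + K·y = [245/57, -44/19]
P' = (I − K·H)·P̄ = [440/57 -48/19; -48/19 24/19]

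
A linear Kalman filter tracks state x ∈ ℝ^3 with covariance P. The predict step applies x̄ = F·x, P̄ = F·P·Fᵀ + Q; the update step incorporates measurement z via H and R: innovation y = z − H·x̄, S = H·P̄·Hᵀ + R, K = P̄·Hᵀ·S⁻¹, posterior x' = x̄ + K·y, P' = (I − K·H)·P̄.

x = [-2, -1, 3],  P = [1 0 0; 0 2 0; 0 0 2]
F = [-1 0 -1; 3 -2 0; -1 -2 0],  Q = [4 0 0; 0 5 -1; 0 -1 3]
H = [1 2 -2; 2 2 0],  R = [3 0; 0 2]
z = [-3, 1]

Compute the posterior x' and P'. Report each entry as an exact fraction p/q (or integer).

x' = [-1068/1279, 1662/1279, 3276/1279]
P' = [14211/2558 -13787/2558 -6227/2558; -13787/2558 14593/2558 7197/2558; -6227/2558 7197/2558 5621/2558]

x̄ = F·x = [-1, -4, 4]
P̄ = F·P·Fᵀ + Q = [7 -3 1; -3 22 4; 1 4 12]
y = z − H·x̄ = [14, 11]
S = H·P̄·Hᵀ + R = [98 64; 64 94]
K = P̄·Hᵀ·S⁻¹ = [-303/2558 212/1279; 335/2558 403/1279; -1025/2558 485/1279]
x' = x̄ + K·y = [-1068/1279, 1662/1279, 3276/1279]
P' = (I − K·H)·P̄ = [14211/2558 -13787/2558 -6227/2558; -13787/2558 14593/2558 7197/2558; -6227/2558 7197/2558 5621/2558]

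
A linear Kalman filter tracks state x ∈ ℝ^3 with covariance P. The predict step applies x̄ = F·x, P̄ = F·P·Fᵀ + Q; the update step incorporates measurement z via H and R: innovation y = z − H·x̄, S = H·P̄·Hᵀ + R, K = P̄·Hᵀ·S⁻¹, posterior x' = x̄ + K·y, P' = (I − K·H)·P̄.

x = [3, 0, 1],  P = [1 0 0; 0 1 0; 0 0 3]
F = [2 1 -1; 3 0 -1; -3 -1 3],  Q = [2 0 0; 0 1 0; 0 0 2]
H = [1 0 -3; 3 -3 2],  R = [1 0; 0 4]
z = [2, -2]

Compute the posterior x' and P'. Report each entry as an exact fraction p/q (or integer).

x̄ = F·x = [5, 8, -6]
P̄ = F·P·Fᵀ + Q = [10 9 -16; 9 13 -18; -16 -18 39]
y = z − H·x̄ = [-21, 19]
S = H·P̄·Hᵀ + R = [458 -281; -281 229]
K = P̄·Hᵀ·S⁻¹ = [5133/25921 3016/25921; 939/25921 -4281/25921; -979/3703 157/3703]
x' = x̄ + K·y = [79116/25921, 106310/25921, 1324/3703]
P' = (I − K·H)·P̄ = [48960/25921 54678/25921 2087/3703; 54678/25921 72328/25921 2559/3703; 2087/3703 2559/3703 146/529]

x' = [79116/25921, 106310/25921, 1324/3703]
P' = [48960/25921 54678/25921 2087/3703; 54678/25921 72328/25921 2559/3703; 2087/3703 2559/3703 146/529]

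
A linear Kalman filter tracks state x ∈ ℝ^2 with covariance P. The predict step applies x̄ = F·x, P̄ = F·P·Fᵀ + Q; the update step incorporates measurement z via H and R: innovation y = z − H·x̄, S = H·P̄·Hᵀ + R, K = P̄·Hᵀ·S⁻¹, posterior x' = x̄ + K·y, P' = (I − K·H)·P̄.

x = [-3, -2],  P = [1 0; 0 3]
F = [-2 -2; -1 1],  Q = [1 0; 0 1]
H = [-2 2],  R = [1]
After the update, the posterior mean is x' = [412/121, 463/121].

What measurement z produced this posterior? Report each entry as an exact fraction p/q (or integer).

x̄ = F·x = [10, 1]
P̄ = F·P·Fᵀ + Q = [17 -4; -4 5]
S = H·P̄·Hᵀ + R = [121]
K = P̄·Hᵀ·S⁻¹ = [-42/121; 18/121]
x' − x̄ = [-798/121, 342/121] = K·y
y = (KᵀK)⁻¹·Kᵀ·(x' − x̄) = [19]
z = y + H·x̄ = [19] + [-18] = [1]

z = [1]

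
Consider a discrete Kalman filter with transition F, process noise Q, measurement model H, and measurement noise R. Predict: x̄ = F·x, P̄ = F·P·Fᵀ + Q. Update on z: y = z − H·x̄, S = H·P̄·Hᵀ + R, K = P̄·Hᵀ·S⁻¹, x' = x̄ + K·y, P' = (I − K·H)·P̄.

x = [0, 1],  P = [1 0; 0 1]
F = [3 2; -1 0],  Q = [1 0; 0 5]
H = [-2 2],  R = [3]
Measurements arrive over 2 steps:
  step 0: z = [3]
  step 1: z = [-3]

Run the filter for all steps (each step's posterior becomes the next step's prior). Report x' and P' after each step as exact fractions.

step 0: x' = [-24/107, 126/107], P' = [342/107 291/107; 291/107 318/107]
step 1: x' = [27726/16163, 498/2309], P' = [187795/48489 22732/6927; 22732/6927 23797/6927]

step 0: x̄ = F·x = [2, 0]
step 0: P̄ = F·P·Fᵀ + Q = [14 -3; -3 6]
step 0: y = z − H·x̄ = [7]
step 0: S = H·P̄·Hᵀ + R = [107]
step 0: K = P̄·Hᵀ·S⁻¹ = [-34/107; 18/107]
step 0: x' = x̄ + K·y = [-24/107, 126/107]
step 0: P' = (I − K·H)·P̄ = [342/107 291/107; 291/107 318/107]
step 1: x̄ = F·x = [180/107, 24/107]
step 1: P̄ = F·P·Fᵀ + Q = [7949/107 -1608/107; -1608/107 877/107]
step 1: y = z − H·x̄ = [-9/107]
step 1: S = H·P̄·Hᵀ + R = [48489/107]
step 1: K = P̄·Hᵀ·S⁻¹ = [-19114/48489; 710/6927]
step 1: x' = x̄ + K·y = [27726/16163, 498/2309]
step 1: P' = (I − K·H)·P̄ = [187795/48489 22732/6927; 22732/6927 23797/6927]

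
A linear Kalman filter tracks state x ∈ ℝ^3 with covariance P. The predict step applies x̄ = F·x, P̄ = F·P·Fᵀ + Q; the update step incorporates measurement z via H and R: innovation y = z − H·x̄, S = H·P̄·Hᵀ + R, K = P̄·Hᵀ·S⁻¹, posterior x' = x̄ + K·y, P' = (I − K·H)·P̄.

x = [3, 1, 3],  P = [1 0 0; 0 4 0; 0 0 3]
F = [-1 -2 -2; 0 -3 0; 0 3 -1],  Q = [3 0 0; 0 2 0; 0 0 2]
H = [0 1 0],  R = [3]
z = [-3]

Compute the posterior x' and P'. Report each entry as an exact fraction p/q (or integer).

x' = [-11, -3, 0]
P' = [736/41 72/41 126/41; 72/41 114/41 -108/41; 126/41 -108/41 385/41]

x̄ = F·x = [-11, -3, 0]
P̄ = F·P·Fᵀ + Q = [32 24 -18; 24 38 -36; -18 -36 41]
y = z − H·x̄ = [0]
S = H·P̄·Hᵀ + R = [41]
K = P̄·Hᵀ·S⁻¹ = [24/41; 38/41; -36/41]
x' = x̄ + K·y = [-11, -3, 0]
P' = (I − K·H)·P̄ = [736/41 72/41 126/41; 72/41 114/41 -108/41; 126/41 -108/41 385/41]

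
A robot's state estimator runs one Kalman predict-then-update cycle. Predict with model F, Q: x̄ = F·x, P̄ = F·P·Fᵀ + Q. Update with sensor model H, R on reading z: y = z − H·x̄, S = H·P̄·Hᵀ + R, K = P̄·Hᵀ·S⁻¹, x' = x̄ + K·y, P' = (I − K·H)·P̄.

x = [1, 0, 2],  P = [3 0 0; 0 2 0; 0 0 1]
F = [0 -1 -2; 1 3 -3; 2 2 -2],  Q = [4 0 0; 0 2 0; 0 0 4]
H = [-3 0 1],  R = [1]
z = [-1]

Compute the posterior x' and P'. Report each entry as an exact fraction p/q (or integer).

x' = [-146/119, -859/119, -78/17]
P' = [290/119 720/119 120/17; 720/119 3232/119 312/17; 120/17 312/17 364/17]

x̄ = F·x = [-4, -5, -2]
P̄ = F·P·Fᵀ + Q = [10 0 0; 0 32 24; 0 24 28]
y = z − H·x̄ = [-11]
S = H·P̄·Hᵀ + R = [119]
K = P̄·Hᵀ·S⁻¹ = [-30/119; 24/119; 4/17]
x' = x̄ + K·y = [-146/119, -859/119, -78/17]
P' = (I − K·H)·P̄ = [290/119 720/119 120/17; 720/119 3232/119 312/17; 120/17 312/17 364/17]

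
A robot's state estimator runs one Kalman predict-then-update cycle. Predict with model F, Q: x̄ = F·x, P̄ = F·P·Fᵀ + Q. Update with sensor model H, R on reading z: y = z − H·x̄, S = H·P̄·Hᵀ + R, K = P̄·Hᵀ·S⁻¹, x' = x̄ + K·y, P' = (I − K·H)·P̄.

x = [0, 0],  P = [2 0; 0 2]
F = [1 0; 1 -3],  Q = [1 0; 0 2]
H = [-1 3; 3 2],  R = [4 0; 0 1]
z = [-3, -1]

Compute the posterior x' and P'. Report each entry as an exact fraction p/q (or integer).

x̄ = F·x = [0, 0]
P̄ = F·P·Fᵀ + Q = [3 2; 2 22]
y = z − H·x̄ = [-3, -1]
S = H·P̄·Hᵀ + R = [193 137; 137 140]
K = P̄·Hᵀ·S⁻¹ = [-1361/8251 2098/8251; 2110/8251 882/8251]
x' = x̄ + K·y = [1985/8251, -7212/8251]
P' = (I − K·H)·P̄ = [1562/8251 -1294/8251; -1294/8251 2382/8251]

x' = [1985/8251, -7212/8251]
P' = [1562/8251 -1294/8251; -1294/8251 2382/8251]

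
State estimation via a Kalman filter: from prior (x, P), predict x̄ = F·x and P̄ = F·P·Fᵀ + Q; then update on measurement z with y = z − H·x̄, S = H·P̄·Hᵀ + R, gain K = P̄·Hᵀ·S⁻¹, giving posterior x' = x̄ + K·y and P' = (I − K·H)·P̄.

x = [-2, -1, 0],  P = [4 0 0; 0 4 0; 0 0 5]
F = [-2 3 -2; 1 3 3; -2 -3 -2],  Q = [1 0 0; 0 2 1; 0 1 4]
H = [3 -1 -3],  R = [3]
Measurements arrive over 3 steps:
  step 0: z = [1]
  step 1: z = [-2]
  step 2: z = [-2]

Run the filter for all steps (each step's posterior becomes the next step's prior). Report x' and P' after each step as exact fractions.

step 0: x' = [4099/1005, -1087/335, 973/201], P' = [24524/1005 -9952/335 6851/201; -9952/335 23853/335 -3589/67; 6851/201 -3589/67 10471/201]
step 1: x' = [-169797375/22599134, 214578985/22599134, -226192015/22599134], P' = [2169382611/22599134 -2967828393/22599134 3151713541/22599134; -2967828393/22599134 4430549643/22599134 -4444895823/22599134; 3151713541/22599134 -4444895823/22599134 4634004837/22599134]
step 2: x' = [2377321732335/1550000404429, -3271343447107/1550000404429, 4496990894527/1550000404429], P' = [93053520330798/1550000404429 -120631343428350/1550000404429 132735879832273/1550000404429; -120631343428350/1550000404429 180602547364434/1550000404429 -180773038390359/1550000404429; 132735879832273/1550000404429 -180773038390359/1550000404429 192962397136937/1550000404429]

step 0: x̄ = F·x = [1, -5, 7]
step 0: P̄ = F·P·Fᵀ + Q = [73 -2 0; -2 87 -73; 0 -73 76]
step 0: y = z − H·x̄ = [14]
step 0: S = H·P̄·Hᵀ + R = [1005]
step 0: K = P̄·Hᵀ·S⁻¹ = [221/1005; 42/335; -31/201]
step 0: x' = x̄ + K·y = [4099/1005, -1087/335, 973/201]
step 0: P' = (I − K·H)·P̄ = [24524/1005 -9952/335 6851/201; -9952/335 23853/335 -3589/67; 6851/201 -3589/67 10471/201]
step 1: x̄ = F·x = [-9237/335, 133/15, -543/67]
step 1: P̄ = F·P·Fᵀ + Q = [743628/335 -324/5 -4165/67; -324/5 2972/15 -203; -4165/67 -203 15021/67]
step 1: y = z − H·x̄ = [65599/1005]
step 1: S = H·P̄·Hᵀ + R = [22599134/1005]
step 1: K = P̄·Hᵀ·S⁻¹ = [6945201/22599134; 217549/22599134; -659355/22599134]
step 1: x' = x̄ + K·y = [-169797375/22599134, 214578985/22599134, -226192015/22599134]
step 1: P' = (I − K·H)·P̄ = [2169382611/22599134 -2967828393/22599134 3151713541/22599134; -2967828393/22599134 4430549643/22599134 -4444895823/22599134; 3151713541/22599134 -4444895823/22599134 4634004837/22599134]
step 2: x̄ = F·x = [1435715735/22599134, -204636465/22599134, 148241825/22599134]
step 2: P̄ = F·P·Fᵀ + Q = [181277494633/22599134 -21912758075/22599134 12552311333/22599134; -21912758075/22599134 4890757273/22599134 -3824957343/22599134; 12552311333/22599134 -3824957343/22599134 3439910851/22599134]
step 2: y = z − H·x̄ = [-4112256463/22599134]
step 2: S = H·P̄·Hᵀ + R = [1550000404429/22599134]
step 2: K = P̄·Hᵀ·S⁻¹ = [528088307975/1550000404429; -59154159469/1550000404429; 31162158789/1550000404429]
step 2: x' = x̄ + K·y = [2377321732335/1550000404429, -3271343447107/1550000404429, 4496990894527/1550000404429]
step 2: P' = (I − K·H)·P̄ = [93053520330798/1550000404429 -120631343428350/1550000404429 132735879832273/1550000404429; -120631343428350/1550000404429 180602547364434/1550000404429 -180773038390359/1550000404429; 132735879832273/1550000404429 -180773038390359/1550000404429 192962397136937/1550000404429]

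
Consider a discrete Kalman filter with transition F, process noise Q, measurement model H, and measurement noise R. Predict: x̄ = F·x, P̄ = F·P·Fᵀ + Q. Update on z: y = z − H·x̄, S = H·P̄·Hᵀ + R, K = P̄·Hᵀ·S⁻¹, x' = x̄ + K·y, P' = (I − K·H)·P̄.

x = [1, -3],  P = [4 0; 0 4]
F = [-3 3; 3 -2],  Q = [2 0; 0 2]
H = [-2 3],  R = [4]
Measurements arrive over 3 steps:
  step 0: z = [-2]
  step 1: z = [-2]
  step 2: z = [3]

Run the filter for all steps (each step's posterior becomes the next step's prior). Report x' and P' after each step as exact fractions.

step 0: x̄ = F·x = [-12, 9]
step 0: P̄ = F·P·Fᵀ + Q = [74 -60; -60 54]
step 0: y = z − H·x̄ = [-53]
step 0: S = H·P̄·Hᵀ + R = [1506]
step 0: K = P̄·Hᵀ·S⁻¹ = [-164/753; 47/251]
step 0: x' = x̄ + K·y = [-344/753, -232/251]
step 0: P' = (I − K·H)·P̄ = [1930/753 356/251; 356/251 300/251]
step 1: x̄ = F·x = [-352/251, 120/251]
step 1: P̄ = F·P·Fᵀ + Q = [2584/251 -2250/251; -2250/251 3220/251]
step 1: y = z − H·x̄ = [-1566/251]
step 1: S = H·P̄·Hᵀ + R = [67320/251]
step 1: K = P̄·Hᵀ·S⁻¹ = [-5959/33660; 118/561]
step 1: x' = x̄ + K·y = [-557/1870, -156/187]
step 1: P' = (I − K·H)·P̄ = [31789/16830 574/561; 574/561 180/187]
step 2: x̄ = F·x = [-177/110, 1449/1870]
step 2: P̄ = F·P·Fᵀ + Q = [1017/110 -817/110; -817/110 19769/1870]
step 2: y = z − H·x̄ = [-951/374]
step 2: S = H·P̄·Hᵀ + R = [84245/374]
step 2: K = P̄·Hᵀ·S⁻¹ = [-15249/84245; 17417/84245]
step 2: x' = x̄ + K·y = [-96783/84245, 20991/84245]
step 2: P' = (I − K·H)·P̄ = [31428/16849 84428/84245; 84428/84245 79508/84245]

step 0: x' = [-344/753, -232/251], P' = [1930/753 356/251; 356/251 300/251]
step 1: x' = [-557/1870, -156/187], P' = [31789/16830 574/561; 574/561 180/187]
step 2: x' = [-96783/84245, 20991/84245], P' = [31428/16849 84428/84245; 84428/84245 79508/84245]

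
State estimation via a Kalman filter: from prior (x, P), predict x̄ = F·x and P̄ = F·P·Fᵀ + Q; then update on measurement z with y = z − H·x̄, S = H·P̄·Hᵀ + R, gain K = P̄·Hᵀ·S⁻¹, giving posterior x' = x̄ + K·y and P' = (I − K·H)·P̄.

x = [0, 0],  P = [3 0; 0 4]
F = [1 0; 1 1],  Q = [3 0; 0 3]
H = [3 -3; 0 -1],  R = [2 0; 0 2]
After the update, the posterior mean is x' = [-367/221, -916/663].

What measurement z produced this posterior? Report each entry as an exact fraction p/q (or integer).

z = [-1, 2]

x̄ = F·x = [0, 0]
P̄ = F·P·Fᵀ + Q = [6 3; 3 10]
S = H·P̄·Hᵀ + R = [92 21; 21 12]
K = P̄·Hᵀ·S⁻¹ = [57/221 -155/221; -14/221 -479/663]
x' − x̄ = [-367/221, -916/663] = K·y
y = (KᵀK)⁻¹·Kᵀ·(x' − x̄) = [-1, 2]
z = y + H·x̄ = [-1, 2] + [0, 0] = [-1, 2]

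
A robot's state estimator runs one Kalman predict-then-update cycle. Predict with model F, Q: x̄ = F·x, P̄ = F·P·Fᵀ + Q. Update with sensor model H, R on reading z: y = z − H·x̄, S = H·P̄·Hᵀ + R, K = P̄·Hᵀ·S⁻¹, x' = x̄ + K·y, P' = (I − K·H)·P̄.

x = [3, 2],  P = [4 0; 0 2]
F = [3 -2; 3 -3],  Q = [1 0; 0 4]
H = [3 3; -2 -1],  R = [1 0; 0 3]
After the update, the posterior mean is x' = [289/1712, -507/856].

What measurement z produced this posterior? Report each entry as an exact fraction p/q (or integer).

x̄ = F·x = [5, 3]
P̄ = F·P·Fᵀ + Q = [45 48; 48 58]
S = H·P̄·Hᵀ + R = [1792 -876; -876 433]
K = P̄·Hᵀ·S⁻¹ = [-81/8560 -723/2140; 279/856 65/214]
x' − x̄ = [-8271/1712, -3075/856] = K·y
y = (KᵀK)⁻¹·Kᵀ·(x' − x̄) = [-25, 15]
z = y + H·x̄ = [-25, 15] + [24, -13] = [-1, 2]

z = [-1, 2]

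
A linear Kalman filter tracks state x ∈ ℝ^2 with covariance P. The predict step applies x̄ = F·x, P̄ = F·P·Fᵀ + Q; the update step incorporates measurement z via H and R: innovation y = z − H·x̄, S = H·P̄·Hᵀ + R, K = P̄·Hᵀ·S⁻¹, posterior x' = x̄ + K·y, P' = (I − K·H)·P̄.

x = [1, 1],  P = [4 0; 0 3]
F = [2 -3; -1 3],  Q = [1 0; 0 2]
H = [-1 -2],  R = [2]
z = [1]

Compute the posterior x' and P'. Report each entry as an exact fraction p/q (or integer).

x' = [33/19, -24/19]
P' = [498/19 -262/19; -262/19 293/38]

x̄ = F·x = [-1, 2]
P̄ = F·P·Fᵀ + Q = [44 -35; -35 33]
y = z − H·x̄ = [4]
S = H·P̄·Hᵀ + R = [38]
K = P̄·Hᵀ·S⁻¹ = [13/19; -31/38]
x' = x̄ + K·y = [33/19, -24/19]
P' = (I − K·H)·P̄ = [498/19 -262/19; -262/19 293/38]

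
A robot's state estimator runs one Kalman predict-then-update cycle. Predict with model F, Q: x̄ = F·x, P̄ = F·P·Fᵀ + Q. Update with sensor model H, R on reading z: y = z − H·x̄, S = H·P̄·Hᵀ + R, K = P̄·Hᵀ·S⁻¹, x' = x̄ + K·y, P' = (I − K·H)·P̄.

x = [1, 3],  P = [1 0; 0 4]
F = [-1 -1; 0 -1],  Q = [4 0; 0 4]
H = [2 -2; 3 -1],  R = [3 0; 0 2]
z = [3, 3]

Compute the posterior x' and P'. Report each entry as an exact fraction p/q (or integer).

x̄ = F·x = [-4, -3]
P̄ = F·P·Fᵀ + Q = [9 4; 4 8]
y = z − H·x̄ = [5, 12]
S = H·P̄·Hᵀ + R = [39 38; 38 67]
K = P̄·Hᵀ·S⁻¹ = [-204/1169 517/1169; -688/1169 460/1169]
x' = x̄ + K·y = [508/1169, -1427/1169]
P' = (I − K·H)·P̄ = [670/1169 976/1169; 976/1169 2008/1169]

x' = [508/1169, -1427/1169]
P' = [670/1169 976/1169; 976/1169 2008/1169]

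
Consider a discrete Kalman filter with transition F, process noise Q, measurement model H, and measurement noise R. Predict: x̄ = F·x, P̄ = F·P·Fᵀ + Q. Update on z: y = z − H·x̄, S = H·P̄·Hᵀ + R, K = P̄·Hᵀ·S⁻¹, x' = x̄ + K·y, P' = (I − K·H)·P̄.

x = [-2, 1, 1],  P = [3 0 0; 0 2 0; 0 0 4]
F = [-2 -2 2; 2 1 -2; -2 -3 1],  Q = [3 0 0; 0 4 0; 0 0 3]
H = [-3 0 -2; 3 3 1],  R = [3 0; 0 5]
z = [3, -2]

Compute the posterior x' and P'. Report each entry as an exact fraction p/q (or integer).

x' = [-135/68513, -19769/68513, -98439/68513]
P' = [135268/68513 -77780/68513 -181119/68513; -77780/68513 84786/68513 89442/68513; -181119/68513 89442/68513 290031/68513]

x̄ = F·x = [4, -5, 2]
P̄ = F·P·Fᵀ + Q = [39 -32 32; -32 34 -26; 32 -26 37]
y = z − H·x̄ = [19, -1]
S = H·P̄·Hᵀ + R = [886 -269; -269 159]
K = P̄·Hᵀ·S⁻¹ = [-14522/68513 -1731/68513; 18152/68513 22092/68513; -12235/68513 3000/68513]
x' = x̄ + K·y = [-135/68513, -19769/68513, -98439/68513]
P' = (I − K·H)·P̄ = [135268/68513 -77780/68513 -181119/68513; -77780/68513 84786/68513 89442/68513; -181119/68513 89442/68513 290031/68513]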